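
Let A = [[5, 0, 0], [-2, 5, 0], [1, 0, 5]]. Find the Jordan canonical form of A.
J = [[5, 1, 0], [0, 5, 0], [0, 0, 5]]

The characteristic polynomial is det(xI - A) = (x - 5)^3, so the eigenvalues are 5 (algebraic multiplicity 3).

For λ = 5: rank(A - 5I) = 1, rank((A - 5I)^2) = 0. The eigenspace has dimension 3 - 1 = 2, so there are 2 Jordan blocks; the rank sequence gives block sizes [2, 1].

Assembling the blocks gives the Jordan form J above.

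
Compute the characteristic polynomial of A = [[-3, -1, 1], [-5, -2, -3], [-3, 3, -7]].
xI - A = [[x + 3, 1, -1], [5, x + 2, 3], [3, -3, x + 7]].

Expanding det(xI - A) along the first row:
det(xI - A) = + (x + 3)·det([[x + 2, 3], [-3, x + 7]]) - (1)·det([[5, 3], [3, x + 7]]) + (-1)·det([[5, x + 2], [3, -3]]).

Evaluating gives χ_A(x) = x^3 + 12x^2 + 48x + 64 = (x + 4)^3.

χ_A(x) = (x + 4)^3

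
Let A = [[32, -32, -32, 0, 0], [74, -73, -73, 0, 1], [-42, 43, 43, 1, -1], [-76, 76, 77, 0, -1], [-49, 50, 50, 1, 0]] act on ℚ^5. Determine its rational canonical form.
The invariant factors of A (the non-unit diagonal entries of the Smith normal form of xI - A over ℚ[x]) are (x + 2)(x^2 - 2x - 4)^2, each dividing the next. The characteristic polynomial is their product, (x + 2)(x^2 - 2x - 4)^2.

The rational canonical form is the block-diagonal matrix of companion matrices C(f_i):
R = [[0, 0, 0, 0, -32], [1, 0, 0, 0, -48], [0, 1, 0, 0, -8], [0, 0, 1, 0, 12], [0, 0, 0, 1, 2]].

Note the characteristic polynomial does not split into linear factors over ℚ, so A has no Jordan form over ℚ; the rational canonical form exists over any field.

R = [[0, 0, 0, 0, -32], [1, 0, 0, 0, -48], [0, 1, 0, 0, -8], [0, 0, 1, 0, 12], [0, 0, 0, 1, 2]]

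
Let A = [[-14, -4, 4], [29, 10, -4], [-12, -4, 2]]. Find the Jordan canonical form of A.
The characteristic polynomial is det(xI - A) = x^2(x + 2), so the eigenvalues are -2 (algebraic multiplicity 1), 0 (algebraic multiplicity 2).

For λ = -2: algebraic multiplicity 1 gives one 1×1 block.

For λ = 0: rank(A) = 2, rank(A^2) = 1. The eigenspace has dimension 3 - 2 = 1, so there is 1 Jordan block; the rank sequence gives block sizes [2].

Assembling the blocks gives the Jordan form J above.

J = [[-2, 0, 0], [0, 0, 1], [0, 0, 0]]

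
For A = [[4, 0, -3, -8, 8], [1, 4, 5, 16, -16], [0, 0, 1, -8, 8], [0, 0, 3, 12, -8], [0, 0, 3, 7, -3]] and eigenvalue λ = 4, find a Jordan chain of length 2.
We seek v_1 ∈ ker((A - 4I)^2) \ ker(A - 4I), then set v_{i+1} = (A - 4I) v_i.

One such chain is v_1 = [[1, 0, 0, 1, 1]]^T, v_2 = [[0, 1, 0, 0, 0]]^T. Check: (A - 4I) v_2 = [[0, 0, 0, 0, 0]]^T = 0.

v_1 = [[1, 0, 0, 1, 1]]^T, v_2 = [[0, 1, 0, 0, 0]]^T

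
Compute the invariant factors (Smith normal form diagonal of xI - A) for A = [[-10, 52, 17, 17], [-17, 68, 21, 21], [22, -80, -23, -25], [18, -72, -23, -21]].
The Jordan structure of A has elementary divisors (x - 2), (x - 4)^3. Arranging the block sizes at each eigenvalue in decreasing order and taking row products gives the invariant factors.

Invariant factors (smallest first, each dividing the next): (x - 4)^3(x - 2).

Check: the last factor (x - 4)^3(x - 2) is the minimal polynomial, and the product (x - 4)^3(x - 2) is the characteristic polynomial.

(x - 4)^3(x - 2)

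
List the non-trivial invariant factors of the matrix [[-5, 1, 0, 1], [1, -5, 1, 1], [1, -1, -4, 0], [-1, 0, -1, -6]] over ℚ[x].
(x + 5)^2, (x + 5)^2

The Jordan structure of A has elementary divisors (x + 5)^2, (x + 5)^2. Arranging the block sizes at each eigenvalue in decreasing order and taking row products gives the invariant factors.

Invariant factors (smallest first, each dividing the next): (x + 5)^2, (x + 5)^2.

Check: the last factor (x + 5)^2 is the minimal polynomial, and the product (x + 5)^4 is the characteristic polynomial.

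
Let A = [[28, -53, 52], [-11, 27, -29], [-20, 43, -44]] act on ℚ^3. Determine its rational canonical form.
The invariant factors of A (the non-unit diagonal entries of the Smith normal form of xI - A over ℚ[x]) are (x - 4)^2(x - 3), each dividing the next. The characteristic polynomial is their product, (x - 4)^2(x - 3).

The rational canonical form is the block-diagonal matrix of companion matrices C(f_i):
R = [[0, 0, 48], [1, 0, -40], [0, 1, 11]].

R = [[0, 0, 48], [1, 0, -40], [0, 1, 11]]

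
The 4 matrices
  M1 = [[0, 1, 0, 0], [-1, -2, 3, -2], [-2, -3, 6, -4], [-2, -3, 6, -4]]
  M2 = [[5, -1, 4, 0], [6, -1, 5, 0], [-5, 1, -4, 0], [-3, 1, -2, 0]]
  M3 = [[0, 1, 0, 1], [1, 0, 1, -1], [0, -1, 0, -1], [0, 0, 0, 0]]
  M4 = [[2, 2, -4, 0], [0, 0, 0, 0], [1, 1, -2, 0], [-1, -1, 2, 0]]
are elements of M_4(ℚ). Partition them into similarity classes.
2 classes: {M1, M2, M3}, {M4}

Characteristic polynomials: χ_{M1} = x^4, χ_{M2} = x^4, χ_{M3} = x^4, χ_{M4} = x^4.

{M1, M2, M3}: invariant factors x, x^3.

{M4}: invariant factors x, x, x^2.

Matrices are similar if and only if their invariant-factor lists agree; the partition into similarity classes is {M1, M2, M3}, {M4}.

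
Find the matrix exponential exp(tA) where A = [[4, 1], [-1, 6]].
A has Jordan form J = [[5, 1], [0, 5]] with A = PJP^{-1}, so e^{tA} = P e^{tJ} P^{-1}.

For a Jordan block J_k(λ), e^{tJ_k(λ)} = e^{λt} · (I + tN + t^2 N^2/2! + ... + t^{k-1} N^{k-1}/(k-1)!) where N is the nilpotent superdiagonal part.

Assembling the blocks and conjugating back gives the entries of e^{tA} as shown above.

e^{tA} = [[(1 - t)*e^{5*t}, t*e^{5*t}], [-t*e^{5*t}, (t + 1)*e^{5*t}]]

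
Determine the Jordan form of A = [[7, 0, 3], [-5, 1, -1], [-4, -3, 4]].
The characteristic polynomial is det(xI - A) = (x - 4)^3, so the eigenvalues are 4 (algebraic multiplicity 3).

For λ = 4: rank(A - 4I) = 2, rank((A - 4I)^2) = 1, rank((A - 4I)^3) = 0. The eigenspace has dimension 3 - 2 = 1, so there is 1 Jordan block; the rank sequence gives block sizes [3].

Assembling the blocks gives the Jordan form J above.

J = [[4, 1, 0], [0, 4, 1], [0, 0, 4]]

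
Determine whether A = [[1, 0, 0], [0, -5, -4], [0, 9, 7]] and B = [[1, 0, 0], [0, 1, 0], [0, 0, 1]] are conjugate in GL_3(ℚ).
No.

Both have characteristic polynomial (x - 1)^3, but the minimal polynomial of A is (x - 1)^2 while the minimal polynomial of B is x - 1. The minimal polynomial is a similarity invariant, so A and B are not similar.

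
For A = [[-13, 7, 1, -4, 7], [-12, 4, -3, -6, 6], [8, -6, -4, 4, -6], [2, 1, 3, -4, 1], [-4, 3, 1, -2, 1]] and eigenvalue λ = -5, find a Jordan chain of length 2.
We seek v_1 ∈ ker((A + 5I)^2) \ ker(A + 5I), then set v_{i+1} = (A + 5I) v_i.

One such chain is v_1 = [[-3, -2, 2, 1, -1]]^T, v_2 = [[1, 0, 0, -2, 0]]^T. Check: (A + 5I) v_2 = [[0, 0, 0, 0, 0]]^T = 0.

v_1 = [[-3, -2, 2, 1, -1]]^T, v_2 = [[1, 0, 0, -2, 0]]^T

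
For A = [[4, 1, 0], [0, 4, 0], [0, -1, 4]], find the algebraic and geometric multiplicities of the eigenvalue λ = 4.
algebraic multiplicity 3, geometric multiplicity 2

The characteristic polynomial is (x - 4)^3, so the factor x - 4 appears with exponent 3: the algebraic multiplicity is 3.

rank(A - 4I) = 1, so the eigenspace has dimension 3 - 1 = 2: the geometric multiplicity is 2.

Since 2 < 3, A is not diagonalizable.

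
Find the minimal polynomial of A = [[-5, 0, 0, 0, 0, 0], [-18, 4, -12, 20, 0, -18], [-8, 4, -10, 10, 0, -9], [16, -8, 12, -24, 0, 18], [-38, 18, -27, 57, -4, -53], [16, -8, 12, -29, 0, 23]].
The characteristic polynomial factors as (x - 5)(x + 4)^4(x + 5). The minimal polynomial is ∏(x - λ)^{k_λ} where k_λ is the size of the largest Jordan block at λ.

For λ = -5: rank(A + 5I) = 5, and the largest Jordan block has size 1 (the smallest k with rank((A + 5I)^k) = rank((A + 5I)^(k+1))).
For λ = -4: rank(A + 4I) = 4, and the largest Jordan block has size 3 (the smallest k with rank((A + 4I)^k) = rank((A + 4I)^(k+1))).
For λ = 5: rank(A - 5I) = 5, and the largest Jordan block has size 1 (the smallest k with rank((A - 5I)^k) = rank((A - 5I)^(k+1))).

So m_A(x) = (x - 5)(x + 4)^3(x + 5).

m_A(x) = (x - 5)(x + 4)^3(x + 5)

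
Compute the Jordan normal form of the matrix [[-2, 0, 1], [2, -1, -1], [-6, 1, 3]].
J = [[0, 1, 0], [0, 0, 1], [0, 0, 0]]

The characteristic polynomial is det(xI - A) = x^3, so the eigenvalues are 0 (algebraic multiplicity 3).

For λ = 0: rank(A) = 2, rank(A^2) = 1, rank(A^3) = 0. The eigenspace has dimension 3 - 2 = 1, so there is 1 Jordan block; the rank sequence gives block sizes [3].

Assembling the blocks gives the Jordan form J above.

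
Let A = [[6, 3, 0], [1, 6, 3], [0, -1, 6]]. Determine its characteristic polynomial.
xI - A = [[x - 6, -3, 0], [-1, x - 6, -3], [0, 1, x - 6]].

Expanding det(xI - A) along the first row:
det(xI - A) = + (x - 6)·det([[x - 6, -3], [1, x - 6]]) - (-3)·det([[-1, -3], [0, x - 6]]) + (0)·det([[-1, x - 6], [0, 1]]).

Evaluating gives χ_A(x) = x^3 - 18x^2 + 108x - 216 = (x - 6)^3.

χ_A(x) = (x - 6)^3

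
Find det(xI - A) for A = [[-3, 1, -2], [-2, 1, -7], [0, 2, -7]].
χ_A(x) = (x + 3)^3

xI - A = [[x + 3, -1, 2], [2, x - 1, 7], [0, -2, x + 7]].

Expanding det(xI - A) along the first row:
det(xI - A) = + (x + 3)·det([[x - 1, 7], [-2, x + 7]]) - (-1)·det([[2, 7], [0, x + 7]]) + (2)·det([[2, x - 1], [0, -2]]).

Evaluating gives χ_A(x) = x^3 + 9x^2 + 27x + 27 = (x + 3)^3.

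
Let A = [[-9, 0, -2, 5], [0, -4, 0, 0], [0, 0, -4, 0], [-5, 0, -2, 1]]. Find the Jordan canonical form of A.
J = [[-4, 1, 0, 0], [0, -4, 0, 0], [0, 0, -4, 0], [0, 0, 0, -4]]

The characteristic polynomial is det(xI - A) = (x + 4)^4, so the eigenvalues are -4 (algebraic multiplicity 4).

For λ = -4: rank(A + 4I) = 1, rank((A + 4I)^2) = 0. The eigenspace has dimension 4 - 1 = 3, so there are 3 Jordan blocks; the rank sequence gives block sizes [2, 1, 1].

Assembling the blocks gives the Jordan form J above.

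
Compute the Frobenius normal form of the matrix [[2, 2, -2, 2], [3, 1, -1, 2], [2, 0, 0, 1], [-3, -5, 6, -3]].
R = [[0, 0, 0, 0], [1, 0, 0, 1], [0, 1, 0, -1], [0, 0, 1, 0]]

The invariant factors of A (the non-unit diagonal entries of the Smith normal form of xI - A over ℚ[x]) are x(x^3 + x - 1), each dividing the next. The characteristic polynomial is their product, x(x^3 + x - 1).

The rational canonical form is the block-diagonal matrix of companion matrices C(f_i):
R = [[0, 0, 0, 0], [1, 0, 0, 1], [0, 1, 0, -1], [0, 0, 1, 0]].

Note the characteristic polynomial does not split into linear factors over ℚ, so A has no Jordan form over ℚ; the rational canonical form exists over any field.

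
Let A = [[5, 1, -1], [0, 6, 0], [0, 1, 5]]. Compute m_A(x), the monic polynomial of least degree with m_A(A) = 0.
m_A(x) = (x - 6)(x - 5)^2

The characteristic polynomial factors as (x - 6)(x - 5)^2. The minimal polynomial is ∏(x - λ)^{k_λ} where k_λ is the size of the largest Jordan block at λ.

For λ = 5: rank(A - 5I) = 2, and the largest Jordan block has size 2 (the smallest k with rank((A - 5I)^k) = rank((A - 5I)^(k+1))).
For λ = 6: rank(A - 6I) = 2, and the largest Jordan block has size 1 (the smallest k with rank((A - 6I)^k) = rank((A - 6I)^(k+1))).

So m_A(x) = (x - 6)(x - 5)^2.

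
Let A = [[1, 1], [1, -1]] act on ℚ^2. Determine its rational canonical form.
The invariant factors of A (the non-unit diagonal entries of the Smith normal form of xI - A over ℚ[x]) are x^2 - 2, each dividing the next. The characteristic polynomial is their product, x^2 - 2.

The rational canonical form is the block-diagonal matrix of companion matrices C(f_i):
R = [[0, 2], [1, 0]].

Note the characteristic polynomial does not split into linear factors over ℚ, so A has no Jordan form over ℚ; the rational canonical form exists over any field.

R = [[0, 2], [1, 0]]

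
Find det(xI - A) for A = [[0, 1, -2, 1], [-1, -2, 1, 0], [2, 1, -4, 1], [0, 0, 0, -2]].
xI - A = [[x, -1, 2, -1], [1, x + 2, -1, 0], [-2, -1, x + 4, -1], [0, 0, 0, x + 2]].

Expanding det(xI - A) along the first row:
det(xI - A) = + (x)·det([[x + 2, -1, 0], [-1, x + 4, -1], [0, 0, x + 2]]) - (-1)·det([[1, -1, 0], [-2, x + 4, -1], [0, 0, x + 2]]) + (2)·det([[1, x + 2, 0], [-2, -1, -1], [0, 0, x + 2]]) - (-1)·det([[1, x + 2, -1], [-2, -1, x + 4], [0, 0, 0]]).

Evaluating gives χ_A(x) = x^4 + 8x^3 + 24x^2 + 32x + 16 = (x + 2)^4.

χ_A(x) = (x + 2)^4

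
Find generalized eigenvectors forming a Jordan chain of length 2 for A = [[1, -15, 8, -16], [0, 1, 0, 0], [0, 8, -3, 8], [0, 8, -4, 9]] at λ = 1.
v_1 = [[0, 1, 0, -1]]^T, v_2 = [[1, 0, 0, 0]]^T

We seek v_1 ∈ ker((A - I)^2) \ ker(A - I), then set v_{i+1} = (A - I) v_i.

One such chain is v_1 = [[0, 1, 0, -1]]^T, v_2 = [[1, 0, 0, 0]]^T. Check: (A - I) v_2 = [[0, 0, 0, 0]]^T = 0.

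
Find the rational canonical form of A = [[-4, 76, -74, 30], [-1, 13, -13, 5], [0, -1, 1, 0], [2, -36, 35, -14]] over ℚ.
The invariant factors of A (the non-unit diagonal entries of the Smith normal form of xI - A over ℚ[x]) are (x - 1)(x + 2)(x^2 + 3x - 1), each dividing the next. The characteristic polynomial is their product, (x - 1)(x + 2)(x^2 + 3x - 1).

The rational canonical form is the block-diagonal matrix of companion matrices C(f_i):
R = [[0, 0, 0, -2], [1, 0, 0, 7], [0, 1, 0, 0], [0, 0, 1, -4]].

Note the characteristic polynomial does not split into linear factors over ℚ, so A has no Jordan form over ℚ; the rational canonical form exists over any field.

R = [[0, 0, 0, -2], [1, 0, 0, 7], [0, 1, 0, 0], [0, 0, 1, -4]]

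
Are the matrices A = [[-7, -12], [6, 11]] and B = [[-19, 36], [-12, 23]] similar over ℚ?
Two matrices over a field are similar if and only if they have the same invariant factors.

Both A and B have characteristic polynomial (x - 5)(x + 1) and minimal polynomial (x - 5)(x + 1). Computing further, both have invariant factors (x - 5)(x + 1). Hence A and B are similar.

Yes.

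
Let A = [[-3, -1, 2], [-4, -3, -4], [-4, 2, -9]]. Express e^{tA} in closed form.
A has Jordan form J = [[-5, 1, 0], [0, -5, 0], [0, 0, -5]] with A = PJP^{-1}, so e^{tA} = P e^{tJ} P^{-1}.

For a Jordan block J_k(λ), e^{tJ_k(λ)} = e^{λt} · (I + tN + t^2 N^2/2! + ... + t^{k-1} N^{k-1}/(k-1)!) where N is the nilpotent superdiagonal part.

Assembling the blocks and conjugating back gives the entries of e^{tA} as shown above.

e^{tA} = [[(2*t + 1)*e^{-5*t}, -t*e^{-5*t}, 2*t*e^{-5*t}], [-4*t*e^{-5*t}, (2*t + 1)*e^{-5*t}, -4*t*e^{-5*t}], [-4*t*e^{-5*t}, 2*t*e^{-5*t}, (1 - 4*t)*e^{-5*t}]]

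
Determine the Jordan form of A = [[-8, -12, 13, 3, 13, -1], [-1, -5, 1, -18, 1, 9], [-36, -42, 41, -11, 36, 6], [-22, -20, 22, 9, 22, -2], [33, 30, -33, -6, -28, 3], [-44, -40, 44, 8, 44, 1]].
The characteristic polynomial is det(xI - A) = (x - 5)^4(x + 5)^2, so the eigenvalues are -5 (algebraic multiplicity 2), 5 (algebraic multiplicity 4).

For λ = -5: rank(A + 5I) = 5, rank((A + 5I)^2) = 4. The eigenspace has dimension 6 - 5 = 1, so there is 1 Jordan block; the rank sequence gives block sizes [2].

For λ = 5: rank(A - 5I) = 3, rank((A - 5I)^2) = 2. The eigenspace has dimension 6 - 3 = 3, so there are 3 Jordan blocks; the rank sequence gives block sizes [2, 1, 1].

Assembling the blocks gives the Jordan form J above.

J = [[-5, 1, 0, 0, 0, 0], [0, -5, 0, 0, 0, 0], [0, 0, 5, 1, 0, 0], [0, 0, 0, 5, 0, 0], [0, 0, 0, 0, 5, 0], [0, 0, 0, 0, 0, 5]]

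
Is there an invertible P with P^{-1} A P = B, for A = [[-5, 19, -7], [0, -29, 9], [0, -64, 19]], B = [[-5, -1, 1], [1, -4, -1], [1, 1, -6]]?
Two matrices over a field are similar if and only if they have the same invariant factors.

Both A and B have characteristic polynomial (x + 5)^3 and minimal polynomial (x + 5)^3. Computing further, both have invariant factors (x + 5)^3. Hence A and B are similar.

Yes.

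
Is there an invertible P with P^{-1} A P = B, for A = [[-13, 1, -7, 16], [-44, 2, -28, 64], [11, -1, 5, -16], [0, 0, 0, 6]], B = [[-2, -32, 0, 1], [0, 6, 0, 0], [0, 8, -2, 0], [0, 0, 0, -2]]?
Yes.

Two matrices over a field are similar if and only if they have the same invariant factors.

Both A and B have characteristic polynomial (x - 6)(x + 2)^3 and minimal polynomial (x - 6)(x + 2)^2. Computing further, both have invariant factors x + 2, (x - 6)(x + 2)^2. Hence A and B are similar.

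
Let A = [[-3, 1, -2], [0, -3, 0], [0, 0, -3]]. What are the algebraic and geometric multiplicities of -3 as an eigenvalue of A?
algebraic multiplicity 3, geometric multiplicity 2

The characteristic polynomial is (x + 3)^3, so the factor x + 3 appears with exponent 3: the algebraic multiplicity is 3.

rank(A + 3I) = 1, so the eigenspace has dimension 3 - 1 = 2: the geometric multiplicity is 2.

Since 2 < 3, A is not diagonalizable.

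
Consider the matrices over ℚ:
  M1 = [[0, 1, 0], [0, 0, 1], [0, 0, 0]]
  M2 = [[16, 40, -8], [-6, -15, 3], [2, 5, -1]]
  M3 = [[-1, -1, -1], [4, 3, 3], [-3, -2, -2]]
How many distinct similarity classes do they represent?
2 classes: {M1, M3}, {M2}

Characteristic polynomials: χ_{M1} = x^3, χ_{M2} = x^3, χ_{M3} = x^3.

{M1, M3}: invariant factors x^3.

{M2}: invariant factors x, x^2.

Matrices are similar if and only if their invariant-factor lists agree; the partition into similarity classes is {M1, M3}, {M2}.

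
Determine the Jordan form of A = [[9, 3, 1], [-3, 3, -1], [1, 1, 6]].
The characteristic polynomial is det(xI - A) = (x - 6)^3, so the eigenvalues are 6 (algebraic multiplicity 3).

For λ = 6: rank(A - 6I) = 2, rank((A - 6I)^2) = 1, rank((A - 6I)^3) = 0. The eigenspace has dimension 3 - 2 = 1, so there is 1 Jordan block; the rank sequence gives block sizes [3].

Assembling the blocks gives the Jordan form J above.

J = [[6, 1, 0], [0, 6, 1], [0, 0, 6]]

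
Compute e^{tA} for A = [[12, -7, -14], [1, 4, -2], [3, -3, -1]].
e^{tA} = [[(7*t + 1)*e^{5*t}, -7*t*e^{5*t}, -14*t*e^{5*t}], [t*e^{5*t}, (1 - t)*e^{5*t}, -2*t*e^{5*t}], [3*t*e^{5*t}, -3*t*e^{5*t}, (1 - 6*t)*e^{5*t}]]

A has Jordan form J = [[5, 1, 0], [0, 5, 0], [0, 0, 5]] with A = PJP^{-1}, so e^{tA} = P e^{tJ} P^{-1}.

For a Jordan block J_k(λ), e^{tJ_k(λ)} = e^{λt} · (I + tN + t^2 N^2/2! + ... + t^{k-1} N^{k-1}/(k-1)!) where N is the nilpotent superdiagonal part.

Assembling the blocks and conjugating back gives the entries of e^{tA} as shown above.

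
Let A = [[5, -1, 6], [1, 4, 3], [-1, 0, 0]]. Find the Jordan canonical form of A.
J = [[3, 1, 0], [0, 3, 1], [0, 0, 3]]

The characteristic polynomial is det(xI - A) = (x - 3)^3, so the eigenvalues are 3 (algebraic multiplicity 3).

For λ = 3: rank(A - 3I) = 2, rank((A - 3I)^2) = 1, rank((A - 3I)^3) = 0. The eigenspace has dimension 3 - 2 = 1, so there is 1 Jordan block; the rank sequence gives block sizes [3].

Assembling the blocks gives the Jordan form J above.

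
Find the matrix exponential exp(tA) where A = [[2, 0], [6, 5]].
e^{tA} = [[e^{2*t}, 0], [2*(e^{3*t} - 1)*e^{2*t}, e^{5*t}]]

A has Jordan form J = [[2, 0], [0, 5]] with A = PJP^{-1}, so e^{tA} = P e^{tJ} P^{-1}.

For a Jordan block J_k(λ), e^{tJ_k(λ)} = e^{λt} · (I + tN + t^2 N^2/2! + ... + t^{k-1} N^{k-1}/(k-1)!) where N is the nilpotent superdiagonal part.

Assembling the blocks and conjugating back gives the entries of e^{tA} as shown above.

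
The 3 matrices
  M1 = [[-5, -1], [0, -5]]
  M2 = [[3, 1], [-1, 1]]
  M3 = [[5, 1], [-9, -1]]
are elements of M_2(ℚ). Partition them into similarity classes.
Characteristic polynomials: χ_{M1} = (x + 5)^2, χ_{M2} = (x - 2)^2, χ_{M3} = (x - 2)^2.

{M1}: invariant factors (x + 5)^2.

{M2, M3}: invariant factors (x - 2)^2.

Matrices are similar if and only if their invariant-factor lists agree; the partition into similarity classes is {M1}, {M2, M3}.

2 classes: {M1}, {M2, M3}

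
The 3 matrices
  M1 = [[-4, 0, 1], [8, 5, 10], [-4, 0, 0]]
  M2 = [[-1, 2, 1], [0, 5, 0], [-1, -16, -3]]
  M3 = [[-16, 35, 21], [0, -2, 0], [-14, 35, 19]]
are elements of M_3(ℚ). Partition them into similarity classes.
2 classes: {M1, M2}, {M3}

Characteristic polynomials: χ_{M1} = (x - 5)(x + 2)^2, χ_{M2} = (x - 5)(x + 2)^2, χ_{M3} = (x - 5)(x + 2)^2.

{M1, M2}: invariant factors (x - 5)(x + 2)^2.

{M3}: invariant factors x + 2, (x - 5)(x + 2).

Matrices are similar if and only if their invariant-factor lists agree; the partition into similarity classes is {M1, M2}, {M3}.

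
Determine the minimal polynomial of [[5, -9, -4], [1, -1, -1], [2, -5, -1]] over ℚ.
m_A(x) = (x - 1)^3

The characteristic polynomial factors as (x - 1)^3. The minimal polynomial is ∏(x - λ)^{k_λ} where k_λ is the size of the largest Jordan block at λ.

For λ = 1: rank(A - I) = 2, and the largest Jordan block has size 3 (the smallest k with rank((A - I)^k) = rank((A - I)^(k+1))).

So m_A(x) = (x - 1)^3.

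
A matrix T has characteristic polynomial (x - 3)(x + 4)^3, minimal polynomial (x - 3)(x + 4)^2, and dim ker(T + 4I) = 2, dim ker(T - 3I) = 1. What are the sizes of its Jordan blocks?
λ = -4: algebraic multiplicity 3 (exponent in χ_T), largest block size 2 (exponent in m_T), 2 blocks (geometric multiplicity). These force block sizes [2, 1].
λ = 3: algebraic multiplicity 1 (exponent in χ_T), largest block size 1 (exponent in m_T), 1 block (geometric multiplicity). This forces block sizes [1].

Jordan blocks: (-4, 2), (-4, 1), (3, 1)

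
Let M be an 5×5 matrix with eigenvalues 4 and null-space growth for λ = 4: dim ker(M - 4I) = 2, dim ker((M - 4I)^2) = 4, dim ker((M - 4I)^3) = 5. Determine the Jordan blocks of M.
Jordan blocks: (4, 3), (4, 2)

λ = 4: successive nullity increments [2, 2, 1] count blocks of size ≥ k; block sizes are [3, 2].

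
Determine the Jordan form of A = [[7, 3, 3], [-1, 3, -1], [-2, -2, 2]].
The characteristic polynomial is det(xI - A) = (x - 4)^3, so the eigenvalues are 4 (algebraic multiplicity 3).

For λ = 4: rank(A - 4I) = 1, rank((A - 4I)^2) = 0. The eigenspace has dimension 3 - 1 = 2, so there are 2 Jordan blocks; the rank sequence gives block sizes [2, 1].

Assembling the blocks gives the Jordan form J above.

J = [[4, 1, 0], [0, 4, 0], [0, 0, 4]]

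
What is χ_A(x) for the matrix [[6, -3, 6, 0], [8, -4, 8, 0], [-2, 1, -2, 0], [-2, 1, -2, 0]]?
χ_A(x) = x^4

xI - A = [[x - 6, 3, -6, 0], [-8, x + 4, -8, 0], [2, -1, x + 2, 0], [2, -1, 2, x]].

Expanding det(xI - A) along the first row:
det(xI - A) = + (x - 6)·det([[x + 4, -8, 0], [-1, x + 2, 0], [-1, 2, x]]) - (3)·det([[-8, -8, 0], [2, x + 2, 0], [2, 2, x]]) + (-6)·det([[-8, x + 4, 0], [2, -1, 0], [2, -1, x]]) - (0)·det([[-8, x + 4, -8], [2, -1, x + 2], [2, -1, 2]]).

Evaluating gives χ_A(x) = x^4.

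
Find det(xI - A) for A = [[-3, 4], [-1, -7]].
χ_A(x) = (x + 5)^2

xI - A = [[x + 3, -4], [1, x + 7]].

Expanding det(xI - A) along the first row:
det(xI - A) = + (x + 3)·det([[x + 7]]) - (-4)·det([[1]]).

Evaluating gives χ_A(x) = x^2 + 10x + 25 = (x + 5)^2.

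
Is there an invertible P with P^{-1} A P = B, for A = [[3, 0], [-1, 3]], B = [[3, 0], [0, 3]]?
No.

Both have characteristic polynomial (x - 3)^2, but the minimal polynomial of A is (x - 3)^2 while the minimal polynomial of B is x - 3. The minimal polynomial is a similarity invariant, so A and B are not similar.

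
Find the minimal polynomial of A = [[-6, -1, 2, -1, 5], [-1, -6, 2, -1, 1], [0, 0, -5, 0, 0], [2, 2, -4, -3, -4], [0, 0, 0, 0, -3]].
The characteristic polynomial factors as (x + 3)(x + 5)^4. The minimal polynomial is ∏(x - λ)^{k_λ} where k_λ is the size of the largest Jordan block at λ.

For λ = -5: rank(A + 5I) = 2, and the largest Jordan block has size 2 (the smallest k with rank((A + 5I)^k) = rank((A + 5I)^(k+1))).
For λ = -3: rank(A + 3I) = 4, and the largest Jordan block has size 1 (the smallest k with rank((A + 3I)^k) = rank((A + 3I)^(k+1))).

So m_A(x) = (x + 3)(x + 5)^2.

m_A(x) = (x + 3)(x + 5)^2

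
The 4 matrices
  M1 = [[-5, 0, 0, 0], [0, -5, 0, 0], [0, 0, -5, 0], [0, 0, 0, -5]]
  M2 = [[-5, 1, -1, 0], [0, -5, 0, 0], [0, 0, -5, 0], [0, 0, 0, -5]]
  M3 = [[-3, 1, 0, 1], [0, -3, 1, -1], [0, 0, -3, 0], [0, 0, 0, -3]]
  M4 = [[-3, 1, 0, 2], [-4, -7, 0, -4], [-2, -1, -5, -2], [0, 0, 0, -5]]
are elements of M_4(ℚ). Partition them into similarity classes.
3 classes: {M1}, {M2, M4}, {M3}

Characteristic polynomials: χ_{M1} = (x + 5)^4, χ_{M2} = (x + 5)^4, χ_{M3} = (x + 3)^4, χ_{M4} = (x + 5)^4.

{M1}: invariant factors x + 5, x + 5, x + 5, x + 5.

{M2, M4}: invariant factors x + 5, x + 5, (x + 5)^2.

{M3}: invariant factors x + 3, (x + 3)^3.

Matrices are similar if and only if their invariant-factor lists agree; the partition into similarity classes is {M1}, {M2, M4}, {M3}.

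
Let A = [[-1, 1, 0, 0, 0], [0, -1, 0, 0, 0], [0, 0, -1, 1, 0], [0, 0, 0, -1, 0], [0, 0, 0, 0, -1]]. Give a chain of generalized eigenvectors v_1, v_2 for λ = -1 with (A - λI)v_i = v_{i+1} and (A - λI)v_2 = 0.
We seek v_1 ∈ ker((A + I)^2) \ ker(A + I), then set v_{i+1} = (A + I) v_i.

One such chain is v_1 = [[-2, 1, 0, 0, 0]]^T, v_2 = [[1, 0, 0, 0, 0]]^T. Check: (A + I) v_2 = [[0, 0, 0, 0, 0]]^T = 0.

v_1 = [[-2, 1, 0, 0, 0]]^T, v_2 = [[1, 0, 0, 0, 0]]^T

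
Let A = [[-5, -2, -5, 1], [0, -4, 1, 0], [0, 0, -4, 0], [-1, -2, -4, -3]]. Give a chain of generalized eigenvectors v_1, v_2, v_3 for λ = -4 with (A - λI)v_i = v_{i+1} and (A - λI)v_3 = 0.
v_1 = [[10, -5, 1, 3]]^T, v_2 = [[-2, 1, 0, -1]]^T, v_3 = [[-1, 0, 0, -1]]^T

We seek v_1 ∈ ker((A + 4I)^3) \ ker((A + 4I)^2), then set v_{i+1} = (A + 4I) v_i.

One such chain is v_1 = [[10, -5, 1, 3]]^T, v_2 = [[-2, 1, 0, -1]]^T, v_3 = [[-1, 0, 0, -1]]^T. Check: (A + 4I) v_3 = [[0, 0, 0, 0]]^T = 0.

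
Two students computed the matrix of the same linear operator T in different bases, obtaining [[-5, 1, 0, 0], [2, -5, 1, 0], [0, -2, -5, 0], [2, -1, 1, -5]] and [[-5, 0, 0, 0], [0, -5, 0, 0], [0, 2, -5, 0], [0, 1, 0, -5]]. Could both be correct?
Both have characteristic polynomial (x + 5)^4, but the minimal polynomial of A is (x + 5)^3 while the minimal polynomial of B is (x + 5)^2. The minimal polynomial is a similarity invariant, so A and B are not similar.

No.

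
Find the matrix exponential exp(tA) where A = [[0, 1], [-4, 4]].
e^{tA} = [[(1 - 2*t)*e^{2*t}, t*e^{2*t}], [-4*t*e^{2*t}, (2*t + 1)*e^{2*t}]]

A has Jordan form J = [[2, 1], [0, 2]] with A = PJP^{-1}, so e^{tA} = P e^{tJ} P^{-1}.

For a Jordan block J_k(λ), e^{tJ_k(λ)} = e^{λt} · (I + tN + t^2 N^2/2! + ... + t^{k-1} N^{k-1}/(k-1)!) where N is the nilpotent superdiagonal part.

Assembling the blocks and conjugating back gives the entries of e^{tA} as shown above.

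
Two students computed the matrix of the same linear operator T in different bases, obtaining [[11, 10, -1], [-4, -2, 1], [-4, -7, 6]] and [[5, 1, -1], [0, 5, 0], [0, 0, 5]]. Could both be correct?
No.

Both have characteristic polynomial (x - 5)^3, but the minimal polynomial of A is (x - 5)^3 while the minimal polynomial of B is (x - 5)^2. The minimal polynomial is a similarity invariant, so A and B are not similar.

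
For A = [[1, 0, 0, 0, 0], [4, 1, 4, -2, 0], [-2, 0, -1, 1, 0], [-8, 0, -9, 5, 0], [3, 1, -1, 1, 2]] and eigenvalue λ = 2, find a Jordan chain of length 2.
v_1 = [[0, 0, 0, 1, 0]]^T, v_2 = [[0, -2, 1, 3, 1]]^T

We seek v_1 ∈ ker((A - 2I)^2) \ ker(A - 2I), then set v_{i+1} = (A - 2I) v_i.

One such chain is v_1 = [[0, 0, 0, 1, 0]]^T, v_2 = [[0, -2, 1, 3, 1]]^T. Check: (A - 2I) v_2 = [[0, 0, 0, 0, 0]]^T = 0.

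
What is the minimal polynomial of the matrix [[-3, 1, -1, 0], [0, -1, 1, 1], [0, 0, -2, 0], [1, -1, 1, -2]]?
m_A(x) = (x + 2)^3

The characteristic polynomial factors as (x + 2)^4. The minimal polynomial is ∏(x - λ)^{k_λ} where k_λ is the size of the largest Jordan block at λ.

For λ = -2: rank(A + 2I) = 2, and the largest Jordan block has size 3 (the smallest k with rank((A + 2I)^k) = rank((A + 2I)^(k+1))).

So m_A(x) = (x + 2)^3.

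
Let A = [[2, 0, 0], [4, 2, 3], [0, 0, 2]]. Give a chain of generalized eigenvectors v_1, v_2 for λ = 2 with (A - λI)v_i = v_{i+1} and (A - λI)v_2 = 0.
v_1 = [[1, 0, -1]]^T, v_2 = [[0, 1, 0]]^T

We seek v_1 ∈ ker((A - 2I)^2) \ ker(A - 2I), then set v_{i+1} = (A - 2I) v_i.

One such chain is v_1 = [[1, 0, -1]]^T, v_2 = [[0, 1, 0]]^T. Check: (A - 2I) v_2 = [[0, 0, 0]]^T = 0.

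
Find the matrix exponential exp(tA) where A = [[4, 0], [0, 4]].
A has Jordan form J = [[4, 0], [0, 4]] with A = PJP^{-1}, so e^{tA} = P e^{tJ} P^{-1}.

For a Jordan block J_k(λ), e^{tJ_k(λ)} = e^{λt} · (I + tN + t^2 N^2/2! + ... + t^{k-1} N^{k-1}/(k-1)!) where N is the nilpotent superdiagonal part.

Assembling the blocks and conjugating back gives the entries of e^{tA} as shown above.

e^{tA} = [[e^{4*t}, 0], [0, e^{4*t}]]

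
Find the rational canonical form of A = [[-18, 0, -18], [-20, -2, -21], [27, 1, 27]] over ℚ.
R = [[0, 0, -18], [1, 0, -3], [0, 1, 7]]

The invariant factors of A (the non-unit diagonal entries of the Smith normal form of xI - A over ℚ[x]) are (x - 6)(x^2 - x - 3), each dividing the next. The characteristic polynomial is their product, (x - 6)(x^2 - x - 3).

The rational canonical form is the block-diagonal matrix of companion matrices C(f_i):
R = [[0, 0, -18], [1, 0, -3], [0, 1, 7]].

Note the characteristic polynomial does not split into linear factors over ℚ, so A has no Jordan form over ℚ; the rational canonical form exists over any field.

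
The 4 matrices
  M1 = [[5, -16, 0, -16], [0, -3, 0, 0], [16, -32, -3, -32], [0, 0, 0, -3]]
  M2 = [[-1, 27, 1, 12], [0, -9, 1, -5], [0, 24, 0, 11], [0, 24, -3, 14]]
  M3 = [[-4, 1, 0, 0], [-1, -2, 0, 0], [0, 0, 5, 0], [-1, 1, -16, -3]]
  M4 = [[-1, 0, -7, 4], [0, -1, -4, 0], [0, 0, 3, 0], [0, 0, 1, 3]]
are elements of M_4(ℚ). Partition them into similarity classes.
Characteristic polynomials: χ_{M1} = (x - 5)(x + 3)^3, χ_{M2} = (x - 3)^2(x + 1)^2, χ_{M3} = (x - 5)(x + 3)^3, χ_{M4} = (x - 3)^2(x + 1)^2.

{M1}: invariant factors x + 3, x + 3, (x - 5)(x + 3).

{M2}: invariant factors (x - 3)^2(x + 1)^2.

{M3}: invariant factors x + 3, (x - 5)(x + 3)^2.

{M4}: invariant factors x + 1, (x - 3)^2(x + 1).

Matrices are similar if and only if their invariant-factor lists agree; the partition into similarity classes is {M1}, {M2}, {M3}, {M4}.

4 classes: {M1}, {M2}, {M3}, {M4}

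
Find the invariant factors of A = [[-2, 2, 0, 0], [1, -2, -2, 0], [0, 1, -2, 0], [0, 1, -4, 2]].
The Jordan structure of A has elementary divisors (x + 2)^3, (x - 2). Arranging the block sizes at each eigenvalue in decreasing order and taking row products gives the invariant factors.

Invariant factors (smallest first, each dividing the next): (x - 2)(x + 2)^3.

Check: the last factor (x - 2)(x + 2)^3 is the minimal polynomial, and the product (x - 2)(x + 2)^3 is the characteristic polynomial.

(x - 2)(x + 2)^3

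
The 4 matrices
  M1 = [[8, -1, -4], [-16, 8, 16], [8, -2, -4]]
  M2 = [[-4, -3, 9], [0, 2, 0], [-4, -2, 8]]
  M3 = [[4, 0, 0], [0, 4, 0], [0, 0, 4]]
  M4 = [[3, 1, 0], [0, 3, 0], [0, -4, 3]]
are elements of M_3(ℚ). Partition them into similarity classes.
Characteristic polynomials: χ_{M1} = (x - 4)^3, χ_{M2} = (x - 2)^3, χ_{M3} = (x - 4)^3, χ_{M4} = (x - 3)^3.

{M1}: invariant factors x - 4, (x - 4)^2.

{M2}: invariant factors x - 2, (x - 2)^2.

{M3}: invariant factors x - 4, x - 4, x - 4.

{M4}: invariant factors x - 3, (x - 3)^2.

Matrices are similar if and only if their invariant-factor lists agree; the partition into similarity classes is {M1}, {M2}, {M3}, {M4}.

4 classes: {M1}, {M2}, {M3}, {M4}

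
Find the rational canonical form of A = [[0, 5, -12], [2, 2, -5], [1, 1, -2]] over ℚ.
The invariant factors of A (the non-unit diagonal entries of the Smith normal form of xI - A over ℚ[x]) are x^3 + 3x + 5, each dividing the next. The characteristic polynomial is their product, x^3 + 3x + 5.

The rational canonical form is the block-diagonal matrix of companion matrices C(f_i):
R = [[0, 0, -5], [1, 0, -3], [0, 1, 0]].

Note the characteristic polynomial does not split into linear factors over ℚ, so A has no Jordan form over ℚ; the rational canonical form exists over any field.

R = [[0, 0, -5], [1, 0, -3], [0, 1, 0]]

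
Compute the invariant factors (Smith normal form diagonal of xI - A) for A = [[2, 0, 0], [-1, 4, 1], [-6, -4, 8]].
The Jordan structure of A has elementary divisors (x - 2), (x - 6)^2. Arranging the block sizes at each eigenvalue in decreasing order and taking row products gives the invariant factors.

Invariant factors (smallest first, each dividing the next): (x - 6)^2(x - 2).

Check: the last factor (x - 6)^2(x - 2) is the minimal polynomial, and the product (x - 6)^2(x - 2) is the characteristic polynomial.

(x - 6)^2(x - 2)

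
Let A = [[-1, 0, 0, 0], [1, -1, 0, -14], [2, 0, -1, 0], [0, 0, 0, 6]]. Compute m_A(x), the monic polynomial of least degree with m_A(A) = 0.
The characteristic polynomial factors as (x - 6)(x + 1)^3. The minimal polynomial is ∏(x - λ)^{k_λ} where k_λ is the size of the largest Jordan block at λ.

For λ = -1: rank(A + I) = 2, and the largest Jordan block has size 2 (the smallest k with rank((A + I)^k) = rank((A + I)^(k+1))).
For λ = 6: rank(A - 6I) = 3, and the largest Jordan block has size 1 (the smallest k with rank((A - 6I)^k) = rank((A - 6I)^(k+1))).

So m_A(x) = (x - 6)(x + 1)^2.

m_A(x) = (x - 6)(x + 1)^2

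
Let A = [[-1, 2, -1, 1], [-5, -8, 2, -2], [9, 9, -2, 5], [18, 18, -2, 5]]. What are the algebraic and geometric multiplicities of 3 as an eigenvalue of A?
algebraic multiplicity 1, geometric multiplicity 1

The characteristic polynomial is (x - 3)(x + 3)^3, so the factor x - 3 appears with exponent 1: the algebraic multiplicity is 1.

rank(A - 3I) = 3, so the eigenspace has dimension 4 - 3 = 1: the geometric multiplicity is 1.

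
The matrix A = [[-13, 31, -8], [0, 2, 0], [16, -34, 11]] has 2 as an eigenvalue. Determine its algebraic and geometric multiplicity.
The characteristic polynomial is (x - 3)(x - 2)(x + 5), so the factor x - 2 appears with exponent 1: the algebraic multiplicity is 1.

rank(A - 2I) = 2, so the eigenspace has dimension 3 - 2 = 1: the geometric multiplicity is 1.

algebraic multiplicity 1, geometric multiplicity 1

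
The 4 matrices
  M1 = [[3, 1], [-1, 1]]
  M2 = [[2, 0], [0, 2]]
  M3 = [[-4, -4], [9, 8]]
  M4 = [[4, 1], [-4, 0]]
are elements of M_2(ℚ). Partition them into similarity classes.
2 classes: {M1, M3, M4}, {M2}

Characteristic polynomials: χ_{M1} = (x - 2)^2, χ_{M2} = (x - 2)^2, χ_{M3} = (x - 2)^2, χ_{M4} = (x - 2)^2.

{M1, M3, M4}: invariant factors (x - 2)^2.

{M2}: invariant factors x - 2, x - 2.

Matrices are similar if and only if their invariant-factor lists agree; the partition into similarity classes is {M1, M3, M4}, {M2}.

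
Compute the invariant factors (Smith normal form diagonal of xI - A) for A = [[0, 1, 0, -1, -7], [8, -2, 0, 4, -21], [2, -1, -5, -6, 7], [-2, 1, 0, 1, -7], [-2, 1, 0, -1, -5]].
The Jordan structure of A has elementary divisors (x + 5)^2, (x + 5), (x - 2), (x - 2). Arranging the block sizes at each eigenvalue in decreasing order and taking row products gives the invariant factors.

Invariant factors (smallest first, each dividing the next): (x - 2)(x + 5), (x - 2)(x + 5)^2.

Check: the last factor (x - 2)(x + 5)^2 is the minimal polynomial, and the product (x - 2)^2(x + 5)^3 is the characteristic polynomial.

(x - 2)(x + 5), (x - 2)(x + 5)^2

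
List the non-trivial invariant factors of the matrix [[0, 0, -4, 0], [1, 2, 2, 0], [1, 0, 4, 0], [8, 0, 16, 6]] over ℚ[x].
x - 2, (x - 6)(x - 2)^2

The Jordan structure of A has elementary divisors (x - 2)^2, (x - 2), (x - 6). Arranging the block sizes at each eigenvalue in decreasing order and taking row products gives the invariant factors.

Invariant factors (smallest first, each dividing the next): x - 2, (x - 6)(x - 2)^2.

Check: the last factor (x - 6)(x - 2)^2 is the minimal polynomial, and the product (x - 6)(x - 2)^3 is the characteristic polynomial.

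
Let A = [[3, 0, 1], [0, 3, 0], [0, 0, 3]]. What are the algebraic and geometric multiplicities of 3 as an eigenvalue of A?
The characteristic polynomial is (x - 3)^3, so the factor x - 3 appears with exponent 3: the algebraic multiplicity is 3.

rank(A - 3I) = 1, so the eigenspace has dimension 3 - 1 = 2: the geometric multiplicity is 2.

Since 2 < 3, A is not diagonalizable.

algebraic multiplicity 3, geometric multiplicity 2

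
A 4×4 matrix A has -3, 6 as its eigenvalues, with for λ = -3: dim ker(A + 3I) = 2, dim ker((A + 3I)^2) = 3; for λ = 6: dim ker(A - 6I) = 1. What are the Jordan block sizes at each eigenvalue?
Jordan blocks: (-3, 2), (-3, 1), (6, 1)

λ = -3: successive nullity increments [2, 1] count blocks of size ≥ k; block sizes are [2, 1].
λ = 6: successive nullity increments [1] count blocks of size ≥ k; block sizes are [1].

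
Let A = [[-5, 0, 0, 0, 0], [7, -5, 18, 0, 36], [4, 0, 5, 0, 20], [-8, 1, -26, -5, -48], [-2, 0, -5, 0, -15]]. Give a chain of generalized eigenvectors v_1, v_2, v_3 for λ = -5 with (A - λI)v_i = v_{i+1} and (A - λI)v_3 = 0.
We seek v_1 ∈ ker((A + 5I)^3) \ ker((A + 5I)^2), then set v_{i+1} = (A + 5I) v_i.

One such chain is v_1 = [[-5, 0, -4, 0, 3]]^T, v_2 = [[0, 1, 0, 0, 0]]^T, v_3 = [[0, 0, 0, 1, 0]]^T. Check: (A + 5I) v_3 = [[0, 0, 0, 0, 0]]^T = 0.

v_1 = [[-5, 0, -4, 0, 3]]^T, v_2 = [[0, 1, 0, 0, 0]]^T, v_3 = [[0, 0, 0, 1, 0]]^T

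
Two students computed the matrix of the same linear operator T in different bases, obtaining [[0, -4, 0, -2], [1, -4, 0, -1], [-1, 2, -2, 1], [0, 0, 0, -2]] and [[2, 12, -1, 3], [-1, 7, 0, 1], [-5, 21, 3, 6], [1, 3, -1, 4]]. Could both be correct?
No.

trace(A) = -8 but trace(B) = 16. The trace is a similarity invariant, so A and B are not similar.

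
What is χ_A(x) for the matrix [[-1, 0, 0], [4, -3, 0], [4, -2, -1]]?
xI - A = [[x + 1, 0, 0], [-4, x + 3, 0], [-4, 2, x + 1]].

Expanding det(xI - A) along the first row:
det(xI - A) = + (x + 1)·det([[x + 3, 0], [2, x + 1]]) - (0)·det([[-4, 0], [-4, x + 1]]) + (0)·det([[-4, x + 3], [-4, 2]]).

Evaluating gives χ_A(x) = x^3 + 5x^2 + 7x + 3 = (x + 1)^2(x + 3).

χ_A(x) = (x + 1)^2(x + 3)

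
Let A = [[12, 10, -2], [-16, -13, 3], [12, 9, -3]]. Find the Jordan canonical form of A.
J = [[-2, 1, 0], [0, -2, 0], [0, 0, 0]]

The characteristic polynomial is det(xI - A) = x(x + 2)^2, so the eigenvalues are -2 (algebraic multiplicity 2), 0 (algebraic multiplicity 1).

For λ = -2: rank(A + 2I) = 2, rank((A + 2I)^2) = 1. The eigenspace has dimension 3 - 2 = 1, so there is 1 Jordan block; the rank sequence gives block sizes [2].

For λ = 0: algebraic multiplicity 1 gives one 1×1 block.

Assembling the blocks gives the Jordan form J above.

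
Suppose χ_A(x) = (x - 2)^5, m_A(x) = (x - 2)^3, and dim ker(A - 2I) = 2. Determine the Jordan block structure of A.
λ = 2: algebraic multiplicity 5 (exponent in χ_A), largest block size 3 (exponent in m_A), 2 blocks (geometric multiplicity). These force block sizes [3, 2].

Jordan blocks: (2, 3), (2, 2)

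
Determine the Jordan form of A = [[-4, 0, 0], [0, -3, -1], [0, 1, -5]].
The characteristic polynomial is det(xI - A) = (x + 4)^3, so the eigenvalues are -4 (algebraic multiplicity 3).

For λ = -4: rank(A + 4I) = 1, rank((A + 4I)^2) = 0. The eigenspace has dimension 3 - 1 = 2, so there are 2 Jordan blocks; the rank sequence gives block sizes [2, 1].

Assembling the blocks gives the Jordan form J above.

J = [[-4, 1, 0], [0, -4, 0], [0, 0, -4]]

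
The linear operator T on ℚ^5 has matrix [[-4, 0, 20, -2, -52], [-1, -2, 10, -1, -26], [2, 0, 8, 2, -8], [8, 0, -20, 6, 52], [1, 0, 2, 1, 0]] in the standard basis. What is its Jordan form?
J = [[-2, 0, 0, 0, 0], [0, -2, 0, 0, 0], [0, 0, 4, 1, 0], [0, 0, 0, 4, 0], [0, 0, 0, 0, 4]]

The characteristic polynomial is det(xI - A) = (x - 4)^3(x + 2)^2, so the eigenvalues are -2 (algebraic multiplicity 2), 4 (algebraic multiplicity 3).

For λ = -2: rank(A + 2I) = 3. The eigenspace has dimension 5 - 3 = 2, so there are 2 Jordan blocks; the rank sequence gives block sizes [1, 1].

For λ = 4: rank(A - 4I) = 3, rank((A - 4I)^2) = 2. The eigenspace has dimension 5 - 3 = 2, so there are 2 Jordan blocks; the rank sequence gives block sizes [2, 1].

Assembling the blocks gives the Jordan form J above.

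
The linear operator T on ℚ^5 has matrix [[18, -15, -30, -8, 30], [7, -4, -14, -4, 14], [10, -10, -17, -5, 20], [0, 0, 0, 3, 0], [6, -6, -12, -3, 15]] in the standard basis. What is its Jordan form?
The characteristic polynomial is det(xI - A) = (x - 3)^5, so the eigenvalues are 3 (algebraic multiplicity 5).

For λ = 3: rank(A - 3I) = 2, rank((A - 3I)^2) = 0. The eigenspace has dimension 5 - 2 = 3, so there are 3 Jordan blocks; the rank sequence gives block sizes [2, 2, 1].

Assembling the blocks gives the Jordan form J above.

J = [[3, 1, 0, 0, 0], [0, 3, 0, 0, 0], [0, 0, 3, 1, 0], [0, 0, 0, 3, 0], [0, 0, 0, 0, 3]]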